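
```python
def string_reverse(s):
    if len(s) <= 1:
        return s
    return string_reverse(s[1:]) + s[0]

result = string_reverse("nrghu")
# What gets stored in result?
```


string_reverse("nrghu")
= string_reverse("rghu") + "n"
= string_reverse("ghu") + "r" + "n"
= string_reverse("hu") + "g" + "r" + "n"
= string_reverse("u") + "h" + "g" + "r" + "n"
= "u" + "h" + "g" + "r" + "n"
= "uhgrn"


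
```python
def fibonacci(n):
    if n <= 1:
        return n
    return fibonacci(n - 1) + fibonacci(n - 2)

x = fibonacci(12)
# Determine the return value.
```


fibonacci(12)
= fibonacci(11) + fibonacci(10)
= (fibonacci(10) + fibonacci(9)) + fibonacci(10)
Computing bottom-up: fibonacci(0)=0, fibonacci(1)=1, fibonacci(2)=1, fibonacci(3)=2, fibonacci(4)=3, fibonacci(5)=5, fibonacci(6)=8, fibonacci(7)=13, fibonacci(8)=21, fibonacci(9)=34, fibonacci(10)=55, fibonacci(11)=89, fibonacci(12)=144
= 144


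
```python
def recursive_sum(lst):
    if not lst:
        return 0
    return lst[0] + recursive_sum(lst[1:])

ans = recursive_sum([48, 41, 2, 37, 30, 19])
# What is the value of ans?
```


recursive_sum([48, 41, 2, 37, 30, 19])
= 48 + recursive_sum([41, 2, 37, 30, 19])
= 48 + 41 + recursive_sum([2, 37, 30, 19])
= 48 + 41 + 2 + recursive_sum([37, 30, 19])
= 48 + 41 + 2 + 37 + recursive_sum([30, 19])
= 48 + 41 + 2 + 37 + 30 + recursive_sum([19])
= 48 + 41 + 2 + 37 + 30 + 19 + recursive_sum([])
= 48 + 41 + 2 + 37 + 30 + 19 + 0
= 177


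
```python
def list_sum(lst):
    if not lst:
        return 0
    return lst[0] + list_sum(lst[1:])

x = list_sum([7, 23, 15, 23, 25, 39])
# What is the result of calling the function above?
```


list_sum([7, 23, 15, 23, 25, 39])
= 7 + list_sum([23, 15, 23, 25, 39])
= 7 + 23 + list_sum([15, 23, 25, 39])
= 7 + 23 + 15 + list_sum([23, 25, 39])
= 7 + 23 + 15 + 23 + list_sum([25, 39])
= 7 + 23 + 15 + 23 + 25 + list_sum([39])
= 7 + 23 + 15 + 23 + 25 + 39 + list_sum([])
= 7 + 23 + 15 + 23 + 25 + 39 + 0
= 132


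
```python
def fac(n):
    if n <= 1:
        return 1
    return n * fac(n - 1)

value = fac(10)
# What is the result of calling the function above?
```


fac(10)
= 10 * fac(9)
= 10 * 9 * fac(8)
= 10 * 9 * 8 * fac(7)
= 10 * 9 * 8 * 7 * fac(6)
= 10 * 9 * 8 * 7 * 6 * fac(5)
= 10 * 9 * 8 * 7 * 6 * 5 * fac(4)
= 10 * 9 * 8 * 7 * 6 * 5 * 4 * fac(3)
= 10 * 9 * 8 * 7 * 6 * 5 * 4 * 3 * fac(2)
= 10 * 9 * 8 * 7 * 6 * 5 * 4 * 3 * 2 * fac(1)
= 10 * 9 * 8 * 7 * 6 * 5 * 4 * 3 * 2 * 1
= 3628800


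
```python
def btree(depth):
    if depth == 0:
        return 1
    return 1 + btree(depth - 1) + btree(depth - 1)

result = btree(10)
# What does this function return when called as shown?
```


btree(10)
= 1 + btree(9) + btree(9)
= 1 + 2 * btree(9)
btree(k) = 2^(k+1) - 1
btree(0) = 1
btree(1) = 3
btree(2) = 7
btree(3) = 15
btree(4) = 31
btree(10) = 2^11 - 1 = 2047


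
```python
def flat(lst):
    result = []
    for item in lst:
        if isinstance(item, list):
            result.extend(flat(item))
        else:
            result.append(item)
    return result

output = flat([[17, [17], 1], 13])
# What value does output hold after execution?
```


flat([[17, [17], 1], 13])
Processing each element:
  [17, [17], 1] is a list -> flat recursively -> [17, 17, 1]
  13 is not a list -> append 13
= [17, 17, 1, 13]


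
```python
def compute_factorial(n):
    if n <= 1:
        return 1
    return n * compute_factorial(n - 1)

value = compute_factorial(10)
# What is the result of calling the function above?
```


compute_factorial(10)
= 10 * compute_factorial(9)
= 10 * 9 * compute_factorial(8)
= 10 * 9 * 8 * compute_factorial(7)
= 10 * 9 * 8 * 7 * compute_factorial(6)
= 10 * 9 * 8 * 7 * 6 * compute_factorial(5)
= 10 * 9 * 8 * 7 * 6 * 5 * compute_factorial(4)
= 10 * 9 * 8 * 7 * 6 * 5 * 4 * compute_factorial(3)
= 10 * 9 * 8 * 7 * 6 * 5 * 4 * 3 * compute_factorial(2)
= 10 * 9 * 8 * 7 * 6 * 5 * 4 * 3 * 2 * compute_factorial(1)
= 10 * 9 * 8 * 7 * 6 * 5 * 4 * 3 * 2 * 1
= 3628800


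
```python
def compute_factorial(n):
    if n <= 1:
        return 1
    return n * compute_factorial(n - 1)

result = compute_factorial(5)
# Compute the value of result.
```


compute_factorial(5)
= 5 * compute_factorial(4)
= 5 * 4 * compute_factorial(3)
= 5 * 4 * 3 * compute_factorial(2)
= 5 * 4 * 3 * 2 * compute_factorial(1)
= 5 * 4 * 3 * 2 * 1
= 120


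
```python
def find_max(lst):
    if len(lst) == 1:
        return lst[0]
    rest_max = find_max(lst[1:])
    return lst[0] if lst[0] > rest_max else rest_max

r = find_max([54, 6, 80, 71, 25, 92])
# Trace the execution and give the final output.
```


find_max([54, 6, 80, 71, 25, 92])
= compare 54 with find_max([6, 80, 71, 25, 92])
= compare 6 with find_max([80, 71, 25, 92])
= compare 80 with find_max([71, 25, 92])
= compare 71 with find_max([25, 92])
= compare 25 with find_max([92])
Base: find_max([92]) = 92
compare 25 with 92: max = 92
compare 71 with 92: max = 92
compare 80 with 92: max = 92
compare 6 with 92: max = 92
compare 54 with 92: max = 92
= 92


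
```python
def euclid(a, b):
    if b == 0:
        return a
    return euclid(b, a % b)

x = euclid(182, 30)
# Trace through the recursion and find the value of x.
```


euclid(182, 30)
= euclid(30, 182 % 30) = euclid(30, 2)
= euclid(2, 30 % 2) = euclid(2, 0)
b == 0, return a = 2


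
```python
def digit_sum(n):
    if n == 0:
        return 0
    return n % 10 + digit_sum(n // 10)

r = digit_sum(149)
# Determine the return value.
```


digit_sum(149)
= 9 + digit_sum(14)
= 9 + 4 + digit_sum(1)
= 9 + 4 + 1 + digit_sum(0)
= 9 + 4 + 1 + 0
= 14


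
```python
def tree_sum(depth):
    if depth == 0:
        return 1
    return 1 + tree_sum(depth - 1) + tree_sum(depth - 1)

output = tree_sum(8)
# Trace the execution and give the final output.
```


tree_sum(8)
= 1 + tree_sum(7) + tree_sum(7)
= 1 + 2 * tree_sum(7)
tree_sum(k) = 2^(k+1) - 1
tree_sum(0) = 1
tree_sum(1) = 3
tree_sum(2) = 7
tree_sum(3) = 15
tree_sum(4) = 31
tree_sum(8) = 2^9 - 1 = 511


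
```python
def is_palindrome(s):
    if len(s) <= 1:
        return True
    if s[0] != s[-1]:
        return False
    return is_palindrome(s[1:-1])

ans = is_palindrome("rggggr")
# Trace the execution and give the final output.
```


is_palindrome("rggggr")
"rggggr": s[0]='r' == s[-1]='r' -> is_palindrome("gggg")
"gggg": s[0]='g' == s[-1]='g' -> is_palindrome("gg")
"gg": s[0]='g' == s[-1]='g' -> is_palindrome("")
"": len <= 1 -> True
= True


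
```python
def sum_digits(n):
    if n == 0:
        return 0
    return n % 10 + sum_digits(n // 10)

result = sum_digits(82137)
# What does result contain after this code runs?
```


sum_digits(82137)
= 7 + sum_digits(8213)
= 7 + 3 + sum_digits(821)
= 7 + 3 + 1 + sum_digits(82)
= 7 + 3 + 1 + 2 + sum_digits(8)
= 7 + 3 + 1 + 2 + 8 + sum_digits(0)
= 7 + 3 + 1 + 2 + 8 + 0
= 21


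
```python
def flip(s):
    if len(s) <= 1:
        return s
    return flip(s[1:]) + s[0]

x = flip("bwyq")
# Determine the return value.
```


flip("bwyq")
= flip("wyq") + "b"
= flip("yq") + "w" + "b"
= flip("q") + "y" + "w" + "b"
= "q" + "y" + "w" + "b"
= "qywb"


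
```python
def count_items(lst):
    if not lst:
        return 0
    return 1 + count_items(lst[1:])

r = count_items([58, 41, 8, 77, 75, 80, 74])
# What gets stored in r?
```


count_items([58, 41, 8, 77, 75, 80, 74])
= 1 + count_items([41, 8, 77, 75, 80, 74])
= 1 + 1 + count_items([8, 77, 75, 80, 74])
= 1 + 1 + 1 + count_items([77, 75, 80, 74])
= 1 + 1 + 1 + 1 + count_items([75, 80, 74])
= 1 + 1 + 1 + 1 + 1 + count_items([80, 74])
= 1 + 1 + 1 + 1 + 1 + 1 + count_items([74])
= 1 + 1 + 1 + 1 + 1 + 1 + 1 + count_items([])
= 1 + 1 + 1 + 1 + 1 + 1 + 1 + 0
= 7


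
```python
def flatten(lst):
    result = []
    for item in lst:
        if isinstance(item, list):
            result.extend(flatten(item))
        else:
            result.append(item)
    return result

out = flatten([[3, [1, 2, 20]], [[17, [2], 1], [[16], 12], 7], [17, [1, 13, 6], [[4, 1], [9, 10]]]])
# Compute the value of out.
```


flatten([[3, [1, 2, 20]], [[17, [2], 1], [[16], 12], 7], [17, [1, 13, 6], [[4, 1], [9, 10]]]])
Processing each element:
  [3, [1, 2, 20]] is a list -> flatten recursively -> [3, 1, 2, 20]
  [[17, [2], 1], [[16], 12], 7] is a list -> flatten recursively -> [17, 2, 1, 16, 12, 7]
  [17, [1, 13, 6], [[4, 1], [9, 10]]] is a list -> flatten recursively -> [17, 1, 13, 6, 4, 1, 9, 10]
= [3, 1, 2, 20, 17, 2, 1, 16, 12, 7, 17, 1, 13, 6, 4, 1, 9, 10]


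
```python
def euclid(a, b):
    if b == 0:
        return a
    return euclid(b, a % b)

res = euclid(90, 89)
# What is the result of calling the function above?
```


euclid(90, 89)
= euclid(89, 90 % 89) = euclid(89, 1)
= euclid(1, 89 % 1) = euclid(1, 0)
b == 0, return a = 1


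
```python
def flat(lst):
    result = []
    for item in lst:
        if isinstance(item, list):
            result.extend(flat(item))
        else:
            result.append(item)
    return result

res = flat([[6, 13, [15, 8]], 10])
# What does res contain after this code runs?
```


flat([[6, 13, [15, 8]], 10])
Processing each element:
  [6, 13, [15, 8]] is a list -> flat recursively -> [6, 13, 15, 8]
  10 is not a list -> append 10
= [6, 13, 15, 8, 10]


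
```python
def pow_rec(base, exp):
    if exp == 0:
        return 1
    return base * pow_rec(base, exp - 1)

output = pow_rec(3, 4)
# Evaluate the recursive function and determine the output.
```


pow_rec(3, 4)
= 3 * pow_rec(3, 3)
= 3 * 3 * pow_rec(3, 2)
= 3 * 3 * 3 * pow_rec(3, 1)
= 3 * 3 * 3 * 3 * pow_rec(3, 0)
= 3 * 3 * 3 * 3 * 1
= 81


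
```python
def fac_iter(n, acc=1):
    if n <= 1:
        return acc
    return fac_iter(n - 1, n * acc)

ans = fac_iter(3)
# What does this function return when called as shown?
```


fac_iter(3, 1)
= fac_iter(2, 3 * 1) = fac_iter(2, 3)
= fac_iter(1, 2 * 3) = fac_iter(1, 6)
n <= 1, return acc = 6


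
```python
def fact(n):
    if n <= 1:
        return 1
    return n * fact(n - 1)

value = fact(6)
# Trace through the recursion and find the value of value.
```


fact(6)
= 6 * fact(5)
= 6 * 5 * fact(4)
= 6 * 5 * 4 * fact(3)
= 6 * 5 * 4 * 3 * fact(2)
= 6 * 5 * 4 * 3 * 2 * fact(1)
= 6 * 5 * 4 * 3 * 2 * 1
= 720


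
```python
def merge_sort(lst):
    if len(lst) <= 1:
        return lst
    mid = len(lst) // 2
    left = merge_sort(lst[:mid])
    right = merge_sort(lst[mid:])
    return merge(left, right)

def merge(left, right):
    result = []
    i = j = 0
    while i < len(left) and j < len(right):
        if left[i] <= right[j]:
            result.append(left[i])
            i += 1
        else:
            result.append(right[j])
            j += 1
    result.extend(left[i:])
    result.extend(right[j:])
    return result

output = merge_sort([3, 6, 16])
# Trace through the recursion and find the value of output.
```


merge_sort([3, 6, 16])
Split into [3] and [6, 16]
Left sorted: [3]
Right sorted: [6, 16]
Merge [3] and [6, 16]
= [3, 6, 16]


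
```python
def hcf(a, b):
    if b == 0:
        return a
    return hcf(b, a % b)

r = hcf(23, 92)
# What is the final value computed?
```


hcf(23, 92)
= hcf(92, 23 % 92) = hcf(92, 23)
= hcf(23, 92 % 23) = hcf(23, 0)
b == 0, return a = 23


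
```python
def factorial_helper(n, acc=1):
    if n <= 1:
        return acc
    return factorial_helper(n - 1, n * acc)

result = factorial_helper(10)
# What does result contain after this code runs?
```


factorial_helper(10, 1)
= factorial_helper(9, 10 * 1) = factorial_helper(9, 10)
= factorial_helper(8, 9 * 10) = factorial_helper(8, 90)
= factorial_helper(7, 8 * 90) = factorial_helper(7, 720)
= factorial_helper(6, 7 * 720) = factorial_helper(6, 5040)
= factorial_helper(5, 6 * 5040) = factorial_helper(5, 30240)
= factorial_helper(4, 5 * 30240) = factorial_helper(4, 151200)
= factorial_helper(3, 4 * 151200) = factorial_helper(3, 604800)
= factorial_helper(2, 3 * 604800) = factorial_helper(2, 1814400)
= factorial_helper(1, 2 * 1814400) = factorial_helper(1, 3628800)
n <= 1, return acc = 3628800


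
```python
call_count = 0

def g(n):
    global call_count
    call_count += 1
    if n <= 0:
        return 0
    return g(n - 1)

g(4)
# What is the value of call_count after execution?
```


g(4) calls g(3) calls ... calls g(0)
Total calls: 4 + 1 (for base case) = 5


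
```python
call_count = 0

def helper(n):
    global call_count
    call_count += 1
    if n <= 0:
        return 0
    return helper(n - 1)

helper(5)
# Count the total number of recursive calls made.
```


helper(5) calls helper(4) calls ... calls helper(0)
Total calls: 5 + 1 (for base case) = 6


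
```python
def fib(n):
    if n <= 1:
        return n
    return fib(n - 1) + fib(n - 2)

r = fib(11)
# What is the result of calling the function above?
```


fib(11)
= fib(10) + fib(9)
= (fib(9) + fib(8)) + fib(9)
Computing bottom-up: fib(0)=0, fib(1)=1, fib(2)=1, fib(3)=2, fib(4)=3, fib(5)=5, fib(6)=8, fib(7)=13, fib(8)=21, fib(9)=34, fib(10)=55, fib(11)=89
= 89


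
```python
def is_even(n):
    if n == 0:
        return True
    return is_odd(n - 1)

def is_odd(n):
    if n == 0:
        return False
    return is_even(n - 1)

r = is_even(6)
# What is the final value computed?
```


is_even(6)
= is_odd(5)
= is_even(4)
= is_odd(3)
= is_even(2)
= is_odd(1)
= is_even(0)
n == 0: return True
= True


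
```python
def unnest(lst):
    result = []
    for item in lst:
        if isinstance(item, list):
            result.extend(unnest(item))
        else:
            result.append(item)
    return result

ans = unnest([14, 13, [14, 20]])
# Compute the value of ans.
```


unnest([14, 13, [14, 20]])
Processing each element:
  14 is not a list -> append 14
  13 is not a list -> append 13
  [14, 20] is a list -> unnest recursively -> [14, 20]
= [14, 13, 14, 20]


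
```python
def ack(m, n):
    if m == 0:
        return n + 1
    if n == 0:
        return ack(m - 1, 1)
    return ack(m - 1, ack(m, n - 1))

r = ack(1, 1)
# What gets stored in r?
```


ack(1, 1)
= ack(0, ack(1, 0))
First compute ack(1, 0) = 2
= ack(0, 2)
= 3


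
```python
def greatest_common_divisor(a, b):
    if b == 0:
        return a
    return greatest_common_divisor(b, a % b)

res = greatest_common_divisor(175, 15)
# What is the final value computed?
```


greatest_common_divisor(175, 15)
= greatest_common_divisor(15, 175 % 15) = greatest_common_divisor(15, 10)
= greatest_common_divisor(10, 15 % 10) = greatest_common_divisor(10, 5)
= greatest_common_divisor(5, 10 % 5) = greatest_common_divisor(5, 0)
b == 0, return a = 5


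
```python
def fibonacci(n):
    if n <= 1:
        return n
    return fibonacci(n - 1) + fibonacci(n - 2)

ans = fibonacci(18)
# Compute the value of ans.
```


fibonacci(18)
= fibonacci(17) + fibonacci(16)
= (fibonacci(16) + fibonacci(15)) + fibonacci(16)
Computing bottom-up: fibonacci(0)=0, fibonacci(1)=1, fibonacci(2)=1, fibonacci(3)=2, fibonacci(4)=3, fibonacci(5)=5, fibonacci(6)=8, fibonacci(7)=13, fibonacci(8)=21, fibonacci(9)=34, fibonacci(10)=55, fibonacci(11)=89, fibonacci(12)=144, fibonacci(13)=233, fibonacci(14)=377, fibonacci(15)=610, fibonacci(16)=987, fibonacci(17)=1597, fibonacci(18)=2584
= 2584


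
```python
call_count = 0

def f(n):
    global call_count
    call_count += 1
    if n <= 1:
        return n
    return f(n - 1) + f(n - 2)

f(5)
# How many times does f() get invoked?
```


f(5) calls f(4) and f(3); each non-base call branches into two more.
Let C(k) = total number of calls made by f(k), including the call to f(k) itself.
Base cases: C(0) = 1, C(1) = 1
Recurrence: C(k) = 1 + C(k-1) + C(k-2)
  C(2) = 1 + C(1) + C(0) = 1 + 1 + 1 = 3
  C(3) = 1 + C(2) + C(1) = 1 + 3 + 1 = 5
  C(4) = 1 + C(3) + C(2) = 1 + 5 + 3 = 9
  C(5) = 1 + C(4) + C(3) = 1 + 9 + 5 = 15
Total calls = C(5) = 15


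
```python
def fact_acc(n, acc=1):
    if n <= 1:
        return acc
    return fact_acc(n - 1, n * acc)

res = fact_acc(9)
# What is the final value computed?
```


fact_acc(9, 1)
= fact_acc(8, 9 * 1) = fact_acc(8, 9)
= fact_acc(7, 8 * 9) = fact_acc(7, 72)
= fact_acc(6, 7 * 72) = fact_acc(6, 504)
= fact_acc(5, 6 * 504) = fact_acc(5, 3024)
= fact_acc(4, 5 * 3024) = fact_acc(4, 15120)
= fact_acc(3, 4 * 15120) = fact_acc(3, 60480)
= fact_acc(2, 3 * 60480) = fact_acc(2, 181440)
= fact_acc(1, 2 * 181440) = fact_acc(1, 362880)
n <= 1, return acc = 362880


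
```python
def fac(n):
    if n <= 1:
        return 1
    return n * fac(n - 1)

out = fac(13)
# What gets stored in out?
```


fac(13)
= 13 * fac(12)
= 13 * 12 * fac(11)
= 13 * 12 * 11 * fac(10)
= 13 * 12 * 11 * 10 * fac(9)
= 13 * 12 * 11 * 10 * 9 * fac(8)
= 13 * 12 * 11 * 10 * 9 * 8 * fac(7)
= 13 * 12 * 11 * 10 * 9 * 8 * 7 * fac(6)
= 13 * 12 * 11 * 10 * 9 * 8 * 7 * 6 * fac(5)
= 13 * 12 * 11 * 10 * 9 * 8 * 7 * 6 * 5 * fac(4)
= 13 * 12 * 11 * 10 * 9 * 8 * 7 * 6 * 5 * 4 * fac(3)
= 13 * 12 * 11 * 10 * 9 * 8 * 7 * 6 * 5 * 4 * 3 * fac(2)
= 13 * 12 * 11 * 10 * 9 * 8 * 7 * 6 * 5 * 4 * 3 * 2 * fac(1)
= 13 * 12 * 11 * 10 * 9 * 8 * 7 * 6 * 5 * 4 * 3 * 2 * 1
= 6227020800


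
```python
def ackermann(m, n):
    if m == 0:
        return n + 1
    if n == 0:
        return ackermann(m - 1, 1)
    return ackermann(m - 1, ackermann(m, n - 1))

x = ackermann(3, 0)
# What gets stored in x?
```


ackermann(3, 0)
n == 0: return ackermann(2, 1)
= ackermann(2, 1) = 5
= 5


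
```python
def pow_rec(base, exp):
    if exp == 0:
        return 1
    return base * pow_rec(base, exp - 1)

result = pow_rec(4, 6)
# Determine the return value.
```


pow_rec(4, 6)
= 4 * pow_rec(4, 5)
= 4 * 4 * pow_rec(4, 4)
= 4 * 4 * 4 * pow_rec(4, 3)
= 4 * 4 * 4 * 4 * pow_rec(4, 2)
= 4 * 4 * 4 * 4 * 4 * pow_rec(4, 1)
= 4 * 4 * 4 * 4 * 4 * 4 * pow_rec(4, 0)
= 4 * 4 * 4 * 4 * 4 * 4 * 1
= 4096


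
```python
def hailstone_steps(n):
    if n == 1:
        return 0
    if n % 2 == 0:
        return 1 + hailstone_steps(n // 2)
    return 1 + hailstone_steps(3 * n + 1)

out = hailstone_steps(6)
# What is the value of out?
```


hailstone_steps(6)
6 is even -> hailstone_steps(3)
3 is odd -> 3*3+1 = 10 -> hailstone_steps(10)
10 is even -> hailstone_steps(5)
5 is odd -> 3*5+1 = 16 -> hailstone_steps(16)
16 is even -> hailstone_steps(8)
8 is even -> hailstone_steps(4)
4 is even -> hailstone_steps(2)
2 is even -> hailstone_steps(1)
Reached 1 after 8 steps
= 8


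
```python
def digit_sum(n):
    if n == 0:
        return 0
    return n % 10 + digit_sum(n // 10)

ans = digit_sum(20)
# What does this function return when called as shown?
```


digit_sum(20)
= 0 + digit_sum(2)
= 0 + 2 + digit_sum(0)
= 0 + 2 + 0
= 2


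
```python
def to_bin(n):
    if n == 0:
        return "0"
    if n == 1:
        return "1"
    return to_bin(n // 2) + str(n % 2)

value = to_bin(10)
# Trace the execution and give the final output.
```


to_bin(10)
= to_bin(5) + "0"
= to_bin(2) + "1" + "0"
= to_bin(1) + "0" + "1" + "0"
= "1" + "0" + "1" + "0"
= "1010"


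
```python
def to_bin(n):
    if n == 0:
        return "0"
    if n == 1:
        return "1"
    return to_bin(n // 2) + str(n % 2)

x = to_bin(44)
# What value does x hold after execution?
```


to_bin(44)
= to_bin(22) + "0"
= to_bin(11) + "0" + "0"
= to_bin(5) + "1" + "0" + "0"
= to_bin(2) + "1" + "1" + "0" + "0"
= to_bin(1) + "0" + "1" + "1" + "0" + "0"
= "1" + "0" + "1" + "1" + "0" + "0"
= "101100"


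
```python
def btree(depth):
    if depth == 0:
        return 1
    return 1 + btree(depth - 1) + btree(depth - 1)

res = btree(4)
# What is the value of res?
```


btree(4)
= 1 + btree(3) + btree(3)
= 1 + 2 * btree(3)
btree(k) = 2^(k+1) - 1
btree(0) = 1
btree(1) = 3
btree(2) = 7
btree(3) = 15
btree(4) = 31
btree(4) = 2^5 - 1 = 31


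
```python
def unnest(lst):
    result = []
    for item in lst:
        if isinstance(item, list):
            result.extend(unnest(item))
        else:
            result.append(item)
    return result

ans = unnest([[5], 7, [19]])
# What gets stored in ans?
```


unnest([[5], 7, [19]])
Processing each element:
  [5] is a list -> unnest recursively -> [5]
  7 is not a list -> append 7
  [19] is a list -> unnest recursively -> [19]
= [5, 7, 19]


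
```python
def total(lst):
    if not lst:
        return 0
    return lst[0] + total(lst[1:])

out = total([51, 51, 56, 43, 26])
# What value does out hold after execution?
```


total([51, 51, 56, 43, 26])
= 51 + total([51, 56, 43, 26])
= 51 + 51 + total([56, 43, 26])
= 51 + 51 + 56 + total([43, 26])
= 51 + 51 + 56 + 43 + total([26])
= 51 + 51 + 56 + 43 + 26 + total([])
= 51 + 51 + 56 + 43 + 26 + 0
= 227


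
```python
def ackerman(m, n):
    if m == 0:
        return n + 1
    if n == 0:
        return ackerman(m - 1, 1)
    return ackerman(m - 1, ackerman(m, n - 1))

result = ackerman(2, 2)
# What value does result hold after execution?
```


ackerman(2, 2)
= ackerman(1, ackerman(2, 1))
First compute ackerman(2, 1) = 5
= ackerman(1, 5)
= 7


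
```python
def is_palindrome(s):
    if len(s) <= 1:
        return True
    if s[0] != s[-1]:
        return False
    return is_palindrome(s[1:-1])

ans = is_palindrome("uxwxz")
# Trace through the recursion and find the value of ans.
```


is_palindrome("uxwxz")
"uxwxz": s[0]='u' != s[-1]='z' -> False
= False


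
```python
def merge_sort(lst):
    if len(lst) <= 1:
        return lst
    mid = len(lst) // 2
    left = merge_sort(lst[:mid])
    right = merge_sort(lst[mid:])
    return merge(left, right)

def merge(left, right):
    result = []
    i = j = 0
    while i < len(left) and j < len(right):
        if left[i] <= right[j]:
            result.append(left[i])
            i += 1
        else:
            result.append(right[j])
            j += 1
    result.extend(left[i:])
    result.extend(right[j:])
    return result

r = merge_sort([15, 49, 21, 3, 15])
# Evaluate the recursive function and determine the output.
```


merge_sort([15, 49, 21, 3, 15])
Split into [15, 49] and [21, 3, 15]
Left sorted: [15, 49]
Right sorted: [3, 15, 21]
Merge [15, 49] and [3, 15, 21]
= [3, 15, 15, 21, 49]


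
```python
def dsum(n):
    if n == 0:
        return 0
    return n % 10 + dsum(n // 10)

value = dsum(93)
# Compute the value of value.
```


dsum(93)
= 3 + dsum(9)
= 3 + 9 + dsum(0)
= 3 + 9 + 0
= 12


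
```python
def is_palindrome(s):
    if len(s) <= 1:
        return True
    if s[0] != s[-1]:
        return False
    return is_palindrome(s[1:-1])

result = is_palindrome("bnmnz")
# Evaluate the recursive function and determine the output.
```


is_palindrome("bnmnz")
"bnmnz": s[0]='b' != s[-1]='z' -> False
= False


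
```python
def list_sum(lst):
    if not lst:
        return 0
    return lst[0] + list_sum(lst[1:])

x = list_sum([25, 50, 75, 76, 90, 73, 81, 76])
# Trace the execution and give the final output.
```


list_sum([25, 50, 75, 76, 90, 73, 81, 76])
= 25 + list_sum([50, 75, 76, 90, 73, 81, 76])
= 25 + 50 + list_sum([75, 76, 90, 73, 81, 76])
= 25 + 50 + 75 + list_sum([76, 90, 73, 81, 76])
= 25 + 50 + 75 + 76 + list_sum([90, 73, 81, 76])
= 25 + 50 + 75 + 76 + 90 + list_sum([73, 81, 76])
= 25 + 50 + 75 + 76 + 90 + 73 + list_sum([81, 76])
= 25 + 50 + 75 + 76 + 90 + 73 + 81 + list_sum([76])
= 25 + 50 + 75 + 76 + 90 + 73 + 81 + 76 + list_sum([])
= 25 + 50 + 75 + 76 + 90 + 73 + 81 + 76 + 0
= 546


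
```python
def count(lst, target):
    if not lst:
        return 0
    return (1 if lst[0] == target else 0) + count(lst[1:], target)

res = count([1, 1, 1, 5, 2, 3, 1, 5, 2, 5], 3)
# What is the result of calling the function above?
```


count([1, 1, 1, 5, 2, 3, 1, 5, 2, 5], 3)
lst[0]=1 != 3: 0 + count([1, 1, 5, 2, 3, 1, 5, 2, 5], 3)
lst[0]=1 != 3: 0 + count([1, 5, 2, 3, 1, 5, 2, 5], 3)
lst[0]=1 != 3: 0 + count([5, 2, 3, 1, 5, 2, 5], 3)
lst[0]=5 != 3: 0 + count([2, 3, 1, 5, 2, 5], 3)
lst[0]=2 != 3: 0 + count([3, 1, 5, 2, 5], 3)
lst[0]=3 == 3: 1 + count([1, 5, 2, 5], 3)
lst[0]=1 != 3: 0 + count([5, 2, 5], 3)
lst[0]=5 != 3: 0 + count([2, 5], 3)
lst[0]=2 != 3: 0 + count([5], 3)
lst[0]=5 != 3: 0 + count([], 3)
= 1


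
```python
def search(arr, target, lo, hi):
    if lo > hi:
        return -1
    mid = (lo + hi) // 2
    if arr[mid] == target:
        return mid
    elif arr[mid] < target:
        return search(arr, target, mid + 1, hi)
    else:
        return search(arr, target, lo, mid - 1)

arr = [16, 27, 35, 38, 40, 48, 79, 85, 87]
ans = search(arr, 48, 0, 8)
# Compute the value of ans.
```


search(arr, 48, 0, 8)
lo=0, hi=8, mid=4, arr[mid]=40
40 < 48, search right half
lo=5, hi=8, mid=6, arr[mid]=79
79 > 48, search left half
lo=5, hi=5, mid=5, arr[mid]=48
arr[5] == 48, found at index 5
= 5


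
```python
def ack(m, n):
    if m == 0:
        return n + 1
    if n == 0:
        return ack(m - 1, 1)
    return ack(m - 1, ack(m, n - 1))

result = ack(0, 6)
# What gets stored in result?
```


ack(0, 6)
m == 0: return 6 + 1 = 7
= 7


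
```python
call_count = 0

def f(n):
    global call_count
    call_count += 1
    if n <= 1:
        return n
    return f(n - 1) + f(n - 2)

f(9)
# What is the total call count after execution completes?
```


f(9) calls f(8) and f(7); each non-base call branches into two more.
Let C(k) = total number of calls made by f(k), including the call to f(k) itself.
Base cases: C(0) = 1, C(1) = 1
Recurrence: C(k) = 1 + C(k-1) + C(k-2)
  C(2) = 1 + C(1) + C(0) = 1 + 1 + 1 = 3
  C(3) = 1 + C(2) + C(1) = 1 + 3 + 1 = 5
  C(4) = 1 + C(3) + C(2) = 1 + 5 + 3 = 9
  C(5) = 1 + C(4) + C(3) = 1 + 9 + 5 = 15
  C(6) = 1 + C(5) + C(4) = 1 + 15 + 9 = 25
  C(7) = 1 + C(6) + C(5) = 1 + 25 + 15 = 41
  C(8) = 1 + C(7) + C(6) = 1 + 41 + 25 = 67
  C(9) = 1 + C(8) + C(7) = 1 + 67 + 41 = 109
Total calls = C(9) = 109


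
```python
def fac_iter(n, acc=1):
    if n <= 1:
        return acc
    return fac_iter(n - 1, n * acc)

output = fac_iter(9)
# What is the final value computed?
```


fac_iter(9, 1)
= fac_iter(8, 9 * 1) = fac_iter(8, 9)
= fac_iter(7, 8 * 9) = fac_iter(7, 72)
= fac_iter(6, 7 * 72) = fac_iter(6, 504)
= fac_iter(5, 6 * 504) = fac_iter(5, 3024)
= fac_iter(4, 5 * 3024) = fac_iter(4, 15120)
= fac_iter(3, 4 * 15120) = fac_iter(3, 60480)
= fac_iter(2, 3 * 60480) = fac_iter(2, 181440)
= fac_iter(1, 2 * 181440) = fac_iter(1, 362880)
n <= 1, return acc = 362880


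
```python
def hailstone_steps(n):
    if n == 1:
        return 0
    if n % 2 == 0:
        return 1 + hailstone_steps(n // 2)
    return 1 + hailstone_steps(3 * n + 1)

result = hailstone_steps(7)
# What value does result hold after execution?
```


hailstone_steps(7)
7 is odd -> 3*7+1 = 22 -> hailstone_steps(22)
22 is even -> hailstone_steps(11)
11 is odd -> 3*11+1 = 34 -> hailstone_steps(34)
34 is even -> hailstone_steps(17)
17 is odd -> 3*17+1 = 52 -> hailstone_steps(52)
52 is even -> hailstone_steps(26)
26 is even -> hailstone_steps(13)
13 is odd -> 3*13+1 = 40 -> hailstone_steps(40)
40 is even -> hailstone_steps(20)
20 is even -> hailstone_steps(10)
10 is even -> hailstone_steps(5)
5 is odd -> 3*5+1 = 16 -> hailstone_steps(16)
16 is even -> hailstone_steps(8)
8 is even -> hailstone_steps(4)
4 is even -> hailstone_steps(2)
2 is even -> hailstone_steps(1)
Reached 1 after 16 steps
= 16


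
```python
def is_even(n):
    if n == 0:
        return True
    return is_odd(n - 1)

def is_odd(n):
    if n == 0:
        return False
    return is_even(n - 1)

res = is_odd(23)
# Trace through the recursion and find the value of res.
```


is_odd(23)
= is_even(22)
= is_odd(21)
= is_even(20)
= is_odd(19)
= is_even(18)
= is_odd(17)
= is_even(16)
= is_odd(15)
= is_even(14)
= is_odd(13)
= is_even(12)
= is_odd(11)
= is_even(10)
= is_odd(9)
= is_even(8)
= is_odd(7)
= is_even(6)
= is_odd(5)
= is_even(4)
= is_odd(3)
= is_even(2)
= is_odd(1)
= is_even(0)
n == 0: return True
= True


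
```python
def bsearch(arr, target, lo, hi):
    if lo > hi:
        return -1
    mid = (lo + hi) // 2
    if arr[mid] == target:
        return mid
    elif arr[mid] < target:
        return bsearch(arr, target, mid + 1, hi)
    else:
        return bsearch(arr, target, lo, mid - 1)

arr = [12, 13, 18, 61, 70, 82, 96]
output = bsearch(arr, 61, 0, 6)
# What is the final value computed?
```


bsearch(arr, 61, 0, 6)
lo=0, hi=6, mid=3, arr[mid]=61
arr[3] == 61, found at index 3
= 3


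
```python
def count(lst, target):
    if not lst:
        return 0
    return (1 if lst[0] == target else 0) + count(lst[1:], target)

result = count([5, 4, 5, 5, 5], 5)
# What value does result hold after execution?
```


count([5, 4, 5, 5, 5], 5)
lst[0]=5 == 5: 1 + count([4, 5, 5, 5], 5)
lst[0]=4 != 5: 0 + count([5, 5, 5], 5)
lst[0]=5 == 5: 1 + count([5, 5], 5)
lst[0]=5 == 5: 1 + count([5], 5)
lst[0]=5 == 5: 1 + count([], 5)
= 4


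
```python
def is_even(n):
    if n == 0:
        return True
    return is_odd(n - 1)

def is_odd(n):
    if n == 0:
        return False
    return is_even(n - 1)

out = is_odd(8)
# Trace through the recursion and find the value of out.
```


is_odd(8)
= is_even(7)
= is_odd(6)
= is_even(5)
= is_odd(4)
= is_even(3)
= is_odd(2)
= is_even(1)
= is_odd(0)
n == 0: return False
= False


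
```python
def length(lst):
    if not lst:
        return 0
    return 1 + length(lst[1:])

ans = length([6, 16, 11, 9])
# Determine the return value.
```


length([6, 16, 11, 9])
= 1 + length([16, 11, 9])
= 1 + 1 + length([11, 9])
= 1 + 1 + 1 + length([9])
= 1 + 1 + 1 + 1 + length([])
= 1 + 1 + 1 + 1 + 0
= 4


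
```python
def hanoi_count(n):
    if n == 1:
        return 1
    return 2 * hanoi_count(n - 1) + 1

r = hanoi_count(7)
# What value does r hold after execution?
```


hanoi_count(7)
= 2 * hanoi_count(6) + 1
= 2 * (2 * hanoi_count(5) + 1) + 1
= 2 * (2 * (2 * hanoi_count(4) + 1) + 1) + 1
= 2 * (2 * (2 * (2 * hanoi_count(3) + 1) + 1) + 1) + 1
= 2 * (2 * (2 * (2 * (2 * hanoi_count(2) + 1) + 1) + 1) + 1) + 1
= 2 * (2 * (2 * (2 * (2 * (2 * hanoi_count(1) + 1) + 1) + 1) + 1) + 1) + 1
Now compute bottom-up:
hanoi_count(1) = 1
hanoi_count(2) = 2 * 1 + 1 = 3
hanoi_count(3) = 2 * 3 + 1 = 7
hanoi_count(4) = 2 * 7 + 1 = 15
hanoi_count(5) = 2 * 15 + 1 = 31
hanoi_count(6) = 2 * 31 + 1 = 63
hanoi_count(7) = 2 * 63 + 1 = 127
= 127


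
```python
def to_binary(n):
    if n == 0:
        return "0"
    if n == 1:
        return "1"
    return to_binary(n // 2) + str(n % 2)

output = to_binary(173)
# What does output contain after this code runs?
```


to_binary(173)
= to_binary(86) + "1"
= to_binary(43) + "0" + "1"
= to_binary(21) + "1" + "0" + "1"
= to_binary(10) + "1" + "1" + "0" + "1"
= to_binary(5) + "0" + "1" + "1" + "0" + "1"
= to_binary(2) + "1" + "0" + "1" + "1" + "0" + "1"
= to_binary(1) + "0" + "1" + "0" + "1" + "1" + "0" + "1"
= "1" + "0" + "1" + "0" + "1" + "1" + "0" + "1"
= "10101101"


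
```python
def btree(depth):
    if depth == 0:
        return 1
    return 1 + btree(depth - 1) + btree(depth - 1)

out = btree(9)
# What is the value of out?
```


btree(9)
= 1 + btree(8) + btree(8)
= 1 + 2 * btree(8)
btree(k) = 2^(k+1) - 1
btree(0) = 1
btree(1) = 3
btree(2) = 7
btree(3) = 15
btree(4) = 31
btree(9) = 2^10 - 1 = 1023


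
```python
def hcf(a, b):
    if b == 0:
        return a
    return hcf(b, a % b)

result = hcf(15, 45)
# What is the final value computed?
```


hcf(15, 45)
= hcf(45, 15 % 45) = hcf(45, 15)
= hcf(15, 45 % 15) = hcf(15, 0)
b == 0, return a = 15


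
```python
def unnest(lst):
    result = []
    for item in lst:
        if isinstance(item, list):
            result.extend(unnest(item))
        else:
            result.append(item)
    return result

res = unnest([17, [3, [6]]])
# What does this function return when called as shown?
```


unnest([17, [3, [6]]])
Processing each element:
  17 is not a list -> append 17
  [3, [6]] is a list -> unnest recursively -> [3, 6]
= [17, 3, 6]


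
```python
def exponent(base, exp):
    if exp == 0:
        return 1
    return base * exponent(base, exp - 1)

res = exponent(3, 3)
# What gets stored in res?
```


exponent(3, 3)
= 3 * exponent(3, 2)
= 3 * 3 * exponent(3, 1)
= 3 * 3 * 3 * exponent(3, 0)
= 3 * 3 * 3 * 1
= 27


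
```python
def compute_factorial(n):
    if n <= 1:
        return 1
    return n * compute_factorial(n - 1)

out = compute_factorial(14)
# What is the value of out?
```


compute_factorial(14)
= 14 * compute_factorial(13)
= 14 * 13 * compute_factorial(12)
= 14 * 13 * 12 * compute_factorial(11)
= 14 * 13 * 12 * 11 * compute_factorial(10)
= 14 * 13 * 12 * 11 * 10 * compute_factorial(9)
= 14 * 13 * 12 * 11 * 10 * 9 * compute_factorial(8)
= 14 * 13 * 12 * 11 * 10 * 9 * 8 * compute_factorial(7)
= 14 * 13 * 12 * 11 * 10 * 9 * 8 * 7 * compute_factorial(6)
= 14 * 13 * 12 * 11 * 10 * 9 * 8 * 7 * 6 * compute_factorial(5)
= 14 * 13 * 12 * 11 * 10 * 9 * 8 * 7 * 6 * 5 * compute_factorial(4)
= 14 * 13 * 12 * 11 * 10 * 9 * 8 * 7 * 6 * 5 * 4 * compute_factorial(3)
= 14 * 13 * 12 * 11 * 10 * 9 * 8 * 7 * 6 * 5 * 4 * 3 * compute_factorial(2)
= 14 * 13 * 12 * 11 * 10 * 9 * 8 * 7 * 6 * 5 * 4 * 3 * 2 * compute_factorial(1)
= 14 * 13 * 12 * 11 * 10 * 9 * 8 * 7 * 6 * 5 * 4 * 3 * 2 * 1
= 87178291200


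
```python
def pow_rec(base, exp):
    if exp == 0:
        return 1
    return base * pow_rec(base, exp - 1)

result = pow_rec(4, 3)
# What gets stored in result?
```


pow_rec(4, 3)
= 4 * pow_rec(4, 2)
= 4 * 4 * pow_rec(4, 1)
= 4 * 4 * 4 * pow_rec(4, 0)
= 4 * 4 * 4 * 1
= 64


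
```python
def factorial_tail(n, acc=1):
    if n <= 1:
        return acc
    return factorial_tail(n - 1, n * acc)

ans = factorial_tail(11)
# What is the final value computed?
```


factorial_tail(11, 1)
= factorial_tail(10, 11 * 1) = factorial_tail(10, 11)
= factorial_tail(9, 10 * 11) = factorial_tail(9, 110)
= factorial_tail(8, 9 * 110) = factorial_tail(8, 990)
= factorial_tail(7, 8 * 990) = factorial_tail(7, 7920)
= factorial_tail(6, 7 * 7920) = factorial_tail(6, 55440)
= factorial_tail(5, 6 * 55440) = factorial_tail(5, 332640)
= factorial_tail(4, 5 * 332640) = factorial_tail(4, 1663200)
= factorial_tail(3, 4 * 1663200) = factorial_tail(3, 6652800)
= factorial_tail(2, 3 * 6652800) = factorial_tail(2, 19958400)
= factorial_tail(1, 2 * 19958400) = factorial_tail(1, 39916800)
n <= 1, return acc = 39916800


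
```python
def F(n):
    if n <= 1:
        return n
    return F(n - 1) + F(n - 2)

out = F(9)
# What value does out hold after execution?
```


F(9)
= F(8) + F(7)
= (F(7) + F(6)) + F(7)
Computing bottom-up: F(0)=0, F(1)=1, F(2)=1, F(3)=2, F(4)=3, F(5)=5, F(6)=8, F(7)=13, F(8)=21, F(9)=34
= 34


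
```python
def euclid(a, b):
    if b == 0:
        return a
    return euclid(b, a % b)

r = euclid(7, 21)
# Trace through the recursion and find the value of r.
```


euclid(7, 21)
= euclid(21, 7 % 21) = euclid(21, 7)
= euclid(7, 21 % 7) = euclid(7, 0)
b == 0, return a = 7


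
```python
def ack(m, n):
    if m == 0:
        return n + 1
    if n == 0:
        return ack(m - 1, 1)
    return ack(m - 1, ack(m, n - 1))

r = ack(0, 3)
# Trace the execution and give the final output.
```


ack(0, 3)
m == 0: return 3 + 1 = 4
= 4


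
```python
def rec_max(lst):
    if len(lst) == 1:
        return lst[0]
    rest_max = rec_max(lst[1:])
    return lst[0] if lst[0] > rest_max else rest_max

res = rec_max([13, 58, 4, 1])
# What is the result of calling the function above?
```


rec_max([13, 58, 4, 1])
= compare 13 with rec_max([58, 4, 1])
= compare 58 with rec_max([4, 1])
= compare 4 with rec_max([1])
Base: rec_max([1]) = 1
compare 4 with 1: max = 4
compare 58 with 4: max = 58
compare 13 with 58: max = 58
= 58


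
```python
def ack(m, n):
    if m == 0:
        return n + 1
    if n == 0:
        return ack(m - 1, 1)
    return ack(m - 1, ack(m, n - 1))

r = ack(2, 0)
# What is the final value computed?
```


ack(2, 0)
n == 0: return ack(1, 1)
= ack(1, 1) = 3
= 3


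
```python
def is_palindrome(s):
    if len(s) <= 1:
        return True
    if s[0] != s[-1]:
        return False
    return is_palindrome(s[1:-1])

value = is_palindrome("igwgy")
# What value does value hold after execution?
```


is_palindrome("igwgy")
"igwgy": s[0]='i' != s[-1]='y' -> False
= False


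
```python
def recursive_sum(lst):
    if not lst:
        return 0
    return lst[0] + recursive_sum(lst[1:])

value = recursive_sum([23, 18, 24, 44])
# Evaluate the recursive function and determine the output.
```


recursive_sum([23, 18, 24, 44])
= 23 + recursive_sum([18, 24, 44])
= 23 + 18 + recursive_sum([24, 44])
= 23 + 18 + 24 + recursive_sum([44])
= 23 + 18 + 24 + 44 + recursive_sum([])
= 23 + 18 + 24 + 44 + 0
= 109


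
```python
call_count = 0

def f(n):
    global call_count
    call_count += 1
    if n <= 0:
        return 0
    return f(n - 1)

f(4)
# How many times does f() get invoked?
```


f(4) calls f(3) calls ... calls f(0)
Total calls: 4 + 1 (for base case) = 5


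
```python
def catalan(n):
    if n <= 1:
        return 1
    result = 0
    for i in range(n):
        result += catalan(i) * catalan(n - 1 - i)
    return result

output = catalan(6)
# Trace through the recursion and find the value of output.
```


catalan(6)
= sum of catalan(i) * catalan(6-1-i) for i in 0..5
First compute sub-values bottom-up:
  catalan(0) = 1, catalan(1) = 1
  catalan(2) = 1*1 + 1*1 = 2
  catalan(3) = 1*2 + 1*1 + 2*1 = 5
  catalan(4) = 1*5 + 1*2 + 2*1 + 5*1 = 14
  catalan(5) = 1*14 + 1*5 + 2*2 + 5*1 + 14*1 = 42
Now catalan(6):
  catalan(0)*catalan(5) = 1*42 = 42
  catalan(1)*catalan(4) = 1*14 = 14
  catalan(2)*catalan(3) = 2*5 = 10
  catalan(3)*catalan(2) = 5*2 = 10
  catalan(4)*catalan(1) = 14*1 = 14
  catalan(5)*catalan(0) = 42*1 = 42
= 42 + 14 + 10 + 10 + 14 + 42
= 132


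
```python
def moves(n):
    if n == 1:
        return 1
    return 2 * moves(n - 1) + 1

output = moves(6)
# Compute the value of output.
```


moves(6)
= 2 * moves(5) + 1
= 2 * (2 * moves(4) + 1) + 1
= 2 * (2 * (2 * moves(3) + 1) + 1) + 1
= 2 * (2 * (2 * (2 * moves(2) + 1) + 1) + 1) + 1
= 2 * (2 * (2 * (2 * (2 * moves(1) + 1) + 1) + 1) + 1) + 1
Now compute bottom-up:
moves(1) = 1
moves(2) = 2 * 1 + 1 = 3
moves(3) = 2 * 3 + 1 = 7
moves(4) = 2 * 7 + 1 = 15
moves(5) = 2 * 15 + 1 = 31
moves(6) = 2 * 31 + 1 = 63
= 63


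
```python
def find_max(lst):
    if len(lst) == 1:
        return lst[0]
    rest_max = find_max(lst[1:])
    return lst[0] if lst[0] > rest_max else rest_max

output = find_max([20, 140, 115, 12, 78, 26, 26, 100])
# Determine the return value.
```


find_max([20, 140, 115, 12, 78, 26, 26, 100])
= compare 20 with find_max([140, 115, 12, 78, 26, 26, 100])
= compare 140 with find_max([115, 12, 78, 26, 26, 100])
= compare 115 with find_max([12, 78, 26, 26, 100])
= compare 12 with find_max([78, 26, 26, 100])
= compare 78 with find_max([26, 26, 100])
= compare 26 with find_max([26, 100])
= compare 26 with find_max([100])
Base: find_max([100]) = 100
compare 26 with 100: max = 100
compare 26 with 100: max = 100
compare 78 with 100: max = 100
compare 12 with 100: max = 100
compare 115 with 100: max = 115
compare 140 with 115: max = 140
compare 20 with 140: max = 140
= 140


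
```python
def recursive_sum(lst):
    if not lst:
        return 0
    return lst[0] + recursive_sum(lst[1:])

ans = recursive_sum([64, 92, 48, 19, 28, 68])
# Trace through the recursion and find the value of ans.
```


recursive_sum([64, 92, 48, 19, 28, 68])
= 64 + recursive_sum([92, 48, 19, 28, 68])
= 64 + 92 + recursive_sum([48, 19, 28, 68])
= 64 + 92 + 48 + recursive_sum([19, 28, 68])
= 64 + 92 + 48 + 19 + recursive_sum([28, 68])
= 64 + 92 + 48 + 19 + 28 + recursive_sum([68])
= 64 + 92 + 48 + 19 + 28 + 68 + recursive_sum([])
= 64 + 92 + 48 + 19 + 28 + 68 + 0
= 319


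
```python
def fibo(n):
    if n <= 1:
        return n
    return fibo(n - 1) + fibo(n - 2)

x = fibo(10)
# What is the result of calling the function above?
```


fibo(10)
= fibo(9) + fibo(8)
= (fibo(8) + fibo(7)) + fibo(8)
Computing bottom-up: fibo(0)=0, fibo(1)=1, fibo(2)=1, fibo(3)=2, fibo(4)=3, fibo(5)=5, fibo(6)=8, fibo(7)=13, fibo(8)=21, fibo(9)=34, fibo(10)=55
= 55


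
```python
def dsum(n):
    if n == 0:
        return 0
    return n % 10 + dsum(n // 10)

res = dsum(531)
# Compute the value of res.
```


dsum(531)
= 1 + dsum(53)
= 1 + 3 + dsum(5)
= 1 + 3 + 5 + dsum(0)
= 1 + 3 + 5 + 0
= 9


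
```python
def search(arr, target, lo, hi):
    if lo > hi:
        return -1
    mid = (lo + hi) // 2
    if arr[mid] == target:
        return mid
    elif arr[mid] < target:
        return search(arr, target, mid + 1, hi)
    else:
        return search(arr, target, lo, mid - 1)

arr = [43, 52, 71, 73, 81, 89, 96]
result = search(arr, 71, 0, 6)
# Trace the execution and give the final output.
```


search(arr, 71, 0, 6)
lo=0, hi=6, mid=3, arr[mid]=73
73 > 71, search left half
lo=0, hi=2, mid=1, arr[mid]=52
52 < 71, search right half
lo=2, hi=2, mid=2, arr[mid]=71
arr[2] == 71, found at index 2
= 2
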